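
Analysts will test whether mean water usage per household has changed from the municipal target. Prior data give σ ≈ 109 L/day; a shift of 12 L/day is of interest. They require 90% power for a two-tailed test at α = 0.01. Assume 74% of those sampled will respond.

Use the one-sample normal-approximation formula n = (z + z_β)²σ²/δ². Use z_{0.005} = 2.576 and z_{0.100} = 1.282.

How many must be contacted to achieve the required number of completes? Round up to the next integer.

n = 1660

n = (z_{α/2} + z_β)² · σ² / δ²
  = (2.576 + 1.282)² · 109² / 12²
  = 14.8842 · 11881 / 144
  = 1228.05
Adjust for 74% response: 1228.05 / 0.74 = 1659.52.
Round up → n = 1660.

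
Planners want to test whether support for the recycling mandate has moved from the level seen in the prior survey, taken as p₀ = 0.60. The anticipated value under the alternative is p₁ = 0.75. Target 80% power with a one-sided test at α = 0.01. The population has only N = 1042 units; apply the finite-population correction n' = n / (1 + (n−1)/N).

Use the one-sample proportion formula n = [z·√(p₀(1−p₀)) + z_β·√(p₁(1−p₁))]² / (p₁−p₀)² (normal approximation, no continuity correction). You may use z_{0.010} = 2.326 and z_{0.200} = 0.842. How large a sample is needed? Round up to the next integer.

n = [z_α·√(p₀q₀) + z_β·√(p₁q₁)]² / (p₁ − p₀)²
  = [2.326·√(0.60·0.40) + 0.842·√(0.75·0.25)]² / (0.15)²
  = [2.326·0.4899 + 0.842·0.4330]² / 0.0225
  = [1.5041]² / 0.0225
  = 100.55
Finite-population correction (N = 1042): 100.55 / (1 + (100.55 − 1)/1042) = 91.78.
Round up → n = 92.

n = 92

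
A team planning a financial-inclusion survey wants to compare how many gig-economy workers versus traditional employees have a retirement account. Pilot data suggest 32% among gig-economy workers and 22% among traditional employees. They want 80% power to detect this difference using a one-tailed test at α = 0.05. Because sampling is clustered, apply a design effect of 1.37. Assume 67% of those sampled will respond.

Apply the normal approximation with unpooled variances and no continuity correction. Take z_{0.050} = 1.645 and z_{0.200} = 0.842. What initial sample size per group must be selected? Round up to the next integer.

n = (z_α + z_β)² · [p₁(1−p₁) + p₂(1−p₂)] / (p₁ − p₂)²
  = (1.645 + 0.842)² · (0.32·0.68 + 0.22·0.78) / (0.10)²
  = (2.487)² · (0.2176 + 0.1716) / 0.0100
  = 6.1852 · 0.3892 / 0.0100
  = 240.73
Design effect: 1.37 × 240.73 = 329.80.
Adjust for 67% response: 329.80 / 0.67 = 492.23.
Round up → n = 493 per group.

n = 493 per group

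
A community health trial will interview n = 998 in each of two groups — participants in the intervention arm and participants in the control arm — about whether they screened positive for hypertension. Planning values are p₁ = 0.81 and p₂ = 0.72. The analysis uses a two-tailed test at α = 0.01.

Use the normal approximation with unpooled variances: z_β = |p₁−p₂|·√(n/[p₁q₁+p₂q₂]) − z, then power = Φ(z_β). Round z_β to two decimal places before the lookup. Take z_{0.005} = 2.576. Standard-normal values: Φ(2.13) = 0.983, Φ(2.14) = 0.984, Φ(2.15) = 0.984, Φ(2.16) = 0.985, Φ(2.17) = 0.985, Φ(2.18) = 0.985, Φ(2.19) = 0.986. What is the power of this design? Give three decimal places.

z_β = |p₁−p₂|·√(n/[p₁q₁+p₂q₂]) − z_{α/2}
    = 0.09 · √(998/0.3555) − 2.576
    = 0.09 · 52.9841 − 2.576
    = 4.7686 − 2.576 = 2.1926 → 2.19
Power = Φ(2.19) = 0.986.

Power ≈ 0.986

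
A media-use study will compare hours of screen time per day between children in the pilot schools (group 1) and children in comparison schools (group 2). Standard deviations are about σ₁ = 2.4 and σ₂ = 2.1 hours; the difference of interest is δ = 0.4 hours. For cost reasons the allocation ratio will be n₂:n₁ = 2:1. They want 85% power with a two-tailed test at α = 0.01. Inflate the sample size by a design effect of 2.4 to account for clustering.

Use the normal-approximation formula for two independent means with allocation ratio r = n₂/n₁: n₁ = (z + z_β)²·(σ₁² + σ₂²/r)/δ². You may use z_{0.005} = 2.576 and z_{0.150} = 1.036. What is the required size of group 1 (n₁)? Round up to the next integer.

n₁ = (z_{α/2} + z_β)² · (σ₁² + σ₂²/r) / δ²
   = (2.576 + 1.036)² · (2.4² + 2.1²/2) / 0.4²
   = 13.0465 · (5.76 + 2.205) / 0.16
   = 13.0465 · 7.965 / 0.16
   = 649.47
Design effect: 2.4 × 649.47 = 1558.74.
Round up → n₁ = 1559; n₂ = r·n₁ = 2 × 1559 = 3118.

n₁ = 1559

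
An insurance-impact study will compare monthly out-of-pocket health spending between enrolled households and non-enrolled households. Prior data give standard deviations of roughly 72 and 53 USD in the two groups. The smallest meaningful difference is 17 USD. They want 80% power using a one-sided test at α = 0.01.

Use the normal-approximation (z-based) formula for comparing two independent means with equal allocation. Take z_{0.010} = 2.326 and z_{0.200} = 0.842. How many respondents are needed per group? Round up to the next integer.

n = (z_α + z_β)² · (σ₁² + σ₂²) / δ²
  = (2.326 + 0.842)² · (72² + 53² = 7993) / 17²
  = 10.0362 · 7993 / 289
  = 277.58
Round up → n = 278 per group.

n = 278 per group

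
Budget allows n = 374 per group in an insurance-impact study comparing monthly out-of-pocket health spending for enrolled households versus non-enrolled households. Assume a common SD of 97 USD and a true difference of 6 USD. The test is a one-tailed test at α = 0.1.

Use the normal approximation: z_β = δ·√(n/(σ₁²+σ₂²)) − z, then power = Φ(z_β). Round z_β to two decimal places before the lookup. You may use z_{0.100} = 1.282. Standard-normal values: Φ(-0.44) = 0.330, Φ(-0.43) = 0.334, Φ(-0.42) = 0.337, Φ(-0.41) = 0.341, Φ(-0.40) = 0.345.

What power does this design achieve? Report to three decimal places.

Power ≈ 0.330

z_β = δ·√(n/(σ₁²+σ₂²)) − z_α
    = 6 · √(374/18818) − 1.282
    = 6 · 0.14098 − 1.282
    = 0.8459 − 1.282 = -0.4361 → -0.44
Power = Φ(-0.44) = 0.330.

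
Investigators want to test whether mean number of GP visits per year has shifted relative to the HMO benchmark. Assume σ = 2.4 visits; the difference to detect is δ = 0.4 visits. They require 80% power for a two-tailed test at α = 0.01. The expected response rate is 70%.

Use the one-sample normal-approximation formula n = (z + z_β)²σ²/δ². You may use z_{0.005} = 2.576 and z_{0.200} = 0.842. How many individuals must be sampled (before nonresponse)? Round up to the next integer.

n = 601

n = (z_{α/2} + z_β)² · σ² / δ²
  = (2.576 + 0.842)² · 2.4² / 0.4²
  = 11.6827 · 5.76 / 0.16
  = 420.58
Adjust for 70% response: 420.58 / 0.70 = 600.83.
Round up → n = 601.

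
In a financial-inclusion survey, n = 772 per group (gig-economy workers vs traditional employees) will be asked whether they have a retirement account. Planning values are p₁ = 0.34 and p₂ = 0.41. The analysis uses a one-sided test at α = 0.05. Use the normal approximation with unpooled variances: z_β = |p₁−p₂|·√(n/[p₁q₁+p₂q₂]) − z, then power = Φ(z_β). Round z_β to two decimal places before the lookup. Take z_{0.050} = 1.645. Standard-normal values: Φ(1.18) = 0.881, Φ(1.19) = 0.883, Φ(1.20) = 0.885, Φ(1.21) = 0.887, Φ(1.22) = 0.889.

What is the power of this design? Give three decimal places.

Power ≈ 0.885

z_β = |p₁−p₂|·√(n/[p₁q₁+p₂q₂]) − z_α
    = 0.07 · √(772/0.4663) − 1.645
    = 0.07 · 40.6889 − 1.645
    = 2.8482 − 1.645 = 1.2032 → 1.20
Power = Φ(1.20) = 0.885.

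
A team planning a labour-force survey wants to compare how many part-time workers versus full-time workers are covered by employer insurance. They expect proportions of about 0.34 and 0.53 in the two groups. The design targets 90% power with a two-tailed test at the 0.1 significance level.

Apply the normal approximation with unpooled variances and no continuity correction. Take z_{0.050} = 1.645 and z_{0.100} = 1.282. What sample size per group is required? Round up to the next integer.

n = (z_{α/2} + z_β)² · [p₁(1−p₁) + p₂(1−p₂)] / (p₁ − p₂)²
  = (1.645 + 1.282)² · (0.34·0.66 + 0.53·0.47) / (-0.19)²
  = (2.927)² · (0.2244 + 0.2491) / 0.0361
  = 8.5673 · 0.4735 / 0.0361
  = 112.37
Round up → n = 113 per group.

n = 113 per group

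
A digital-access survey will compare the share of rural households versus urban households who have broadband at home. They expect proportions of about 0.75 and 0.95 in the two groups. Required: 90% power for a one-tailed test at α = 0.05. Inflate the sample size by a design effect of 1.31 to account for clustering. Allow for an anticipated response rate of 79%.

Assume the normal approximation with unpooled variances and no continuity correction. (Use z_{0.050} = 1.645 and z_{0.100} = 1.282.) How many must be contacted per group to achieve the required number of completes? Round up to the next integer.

n = (z_α + z_β)² · [p₁(1−p₁) + p₂(1−p₂)] / (p₁ − p₂)²
  = (1.645 + 1.282)² · (0.75·0.25 + 0.95·0.05) / (-0.20)²
  = (2.927)² · (0.1875 + 0.0475) / 0.0400
  = 8.5673 · 0.2350 / 0.0400
  = 50.33
Design effect: 1.31 × 50.33 = 65.94.
Adjust for 79% response: 65.94 / 0.79 = 83.46.
Round up → n = 84 per group.

n = 84 per group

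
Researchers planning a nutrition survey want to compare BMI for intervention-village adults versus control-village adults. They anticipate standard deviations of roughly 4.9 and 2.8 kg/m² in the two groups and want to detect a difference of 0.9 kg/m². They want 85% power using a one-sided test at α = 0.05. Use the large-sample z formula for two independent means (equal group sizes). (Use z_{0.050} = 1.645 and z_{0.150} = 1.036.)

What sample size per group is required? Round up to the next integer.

n = (z_α + z_β)² · (σ₁² + σ₂²) / δ²
  = (1.645 + 1.036)² · (4.9² + 2.8² = 31.85) / 0.9²
  = 7.1878 · 31.85 / 0.81
  = 282.63
Round up → n = 283 per group.

n = 283 per group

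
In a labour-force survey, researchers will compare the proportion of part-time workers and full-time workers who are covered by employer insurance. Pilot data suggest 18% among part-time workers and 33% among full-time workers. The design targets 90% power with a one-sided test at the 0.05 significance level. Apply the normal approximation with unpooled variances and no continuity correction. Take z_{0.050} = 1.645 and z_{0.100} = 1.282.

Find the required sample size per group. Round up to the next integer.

n = (z_α + z_β)² · [p₁(1−p₁) + p₂(1−p₂)] / (p₁ − p₂)²
  = (1.645 + 1.282)² · (0.18·0.82 + 0.33·0.67) / (-0.15)²
  = (2.927)² · (0.1476 + 0.2211) / 0.0225
  = 8.5673 · 0.3687 / 0.0225
  = 140.39
Round up → n = 141 per group.

n = 141 per group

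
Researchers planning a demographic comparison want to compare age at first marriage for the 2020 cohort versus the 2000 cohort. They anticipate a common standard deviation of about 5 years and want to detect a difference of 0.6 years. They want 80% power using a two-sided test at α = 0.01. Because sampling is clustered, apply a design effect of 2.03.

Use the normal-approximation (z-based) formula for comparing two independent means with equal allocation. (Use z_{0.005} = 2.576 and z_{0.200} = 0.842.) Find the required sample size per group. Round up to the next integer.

n = (z_{α/2} + z_β)² · (σ₁² + σ₂²) / δ²
  = (2.576 + 0.842)² · (2·5² = 50) / 0.6²
  = 11.6827 · 50 / 0.36
  = 1622.60
Design effect: 2.03 × 1622.60 = 3293.88.
Round up → n = 3294 per group.

n = 3294 per group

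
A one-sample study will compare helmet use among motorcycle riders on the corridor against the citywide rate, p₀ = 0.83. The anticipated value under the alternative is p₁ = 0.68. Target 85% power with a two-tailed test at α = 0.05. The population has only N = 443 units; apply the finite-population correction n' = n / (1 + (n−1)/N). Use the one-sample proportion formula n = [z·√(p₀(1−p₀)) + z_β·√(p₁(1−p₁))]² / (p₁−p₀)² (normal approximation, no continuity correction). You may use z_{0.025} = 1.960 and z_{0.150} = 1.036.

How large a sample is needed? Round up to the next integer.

n = [z_{α/2}·√(p₀q₀) + z_β·√(p₁q₁)]² / (p₁ − p₀)²
  = [1.960·√(0.83·0.17) + 1.036·√(0.68·0.32)]² / (-0.15)²
  = [1.960·0.3756 + 1.036·0.4665]² / 0.0225
  = [1.2195]² / 0.0225
  = 66.10
Finite-population correction (N = 443): 66.10 / (1 + (66.10 − 1)/443) = 57.63.
Round up → n = 58.

n = 58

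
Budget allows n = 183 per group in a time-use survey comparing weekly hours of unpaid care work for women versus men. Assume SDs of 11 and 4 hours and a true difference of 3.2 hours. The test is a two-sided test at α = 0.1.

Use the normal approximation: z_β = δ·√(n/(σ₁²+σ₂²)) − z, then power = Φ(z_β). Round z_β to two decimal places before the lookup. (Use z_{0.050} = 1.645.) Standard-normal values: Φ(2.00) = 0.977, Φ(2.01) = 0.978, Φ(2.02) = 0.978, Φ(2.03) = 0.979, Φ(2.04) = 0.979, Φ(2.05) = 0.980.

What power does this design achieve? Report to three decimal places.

z_β = δ·√(n/(σ₁²+σ₂²)) − z_{α/2}
    = 3.2 · √(183/137) − 1.645
    = 3.2 · 1.15575 − 1.645
    = 3.6984 − 1.645 = 2.0534 → 2.05
Power = Φ(2.05) = 0.980.

Power ≈ 0.980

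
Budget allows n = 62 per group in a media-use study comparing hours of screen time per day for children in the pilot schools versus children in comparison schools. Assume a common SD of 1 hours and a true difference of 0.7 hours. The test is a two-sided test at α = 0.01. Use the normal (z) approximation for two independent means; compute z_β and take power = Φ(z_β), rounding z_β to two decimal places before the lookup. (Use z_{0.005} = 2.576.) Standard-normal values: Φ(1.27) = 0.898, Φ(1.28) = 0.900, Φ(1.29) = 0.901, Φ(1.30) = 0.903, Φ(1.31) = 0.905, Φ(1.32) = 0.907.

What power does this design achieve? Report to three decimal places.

Power ≈ 0.907

z_β = δ·√(n/(σ₁²+σ₂²)) − z_{α/2}
    = 0.7 · √(62/2) − 2.576
    = 0.7 · 5.56776 − 2.576
    = 3.8974 − 2.576 = 1.3214 → 1.32
Power = Φ(1.32) = 0.907.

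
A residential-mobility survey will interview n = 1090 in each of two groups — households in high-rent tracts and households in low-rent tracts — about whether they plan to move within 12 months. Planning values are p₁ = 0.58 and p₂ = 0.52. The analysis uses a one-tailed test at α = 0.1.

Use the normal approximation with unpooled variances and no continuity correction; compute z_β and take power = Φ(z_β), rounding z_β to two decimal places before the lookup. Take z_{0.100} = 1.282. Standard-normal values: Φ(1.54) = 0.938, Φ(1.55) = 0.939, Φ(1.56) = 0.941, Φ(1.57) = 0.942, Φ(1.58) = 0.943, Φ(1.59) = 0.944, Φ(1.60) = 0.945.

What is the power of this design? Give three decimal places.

z_β = |p₁−p₂|·√(n/[p₁q₁+p₂q₂]) − z_α
    = 0.06 · √(1090/0.4932) − 1.282
    = 0.06 · 47.0112 − 1.282
    = 2.8207 − 1.282 = 1.5387 → 1.54
Power = Φ(1.54) = 0.938.

Power ≈ 0.938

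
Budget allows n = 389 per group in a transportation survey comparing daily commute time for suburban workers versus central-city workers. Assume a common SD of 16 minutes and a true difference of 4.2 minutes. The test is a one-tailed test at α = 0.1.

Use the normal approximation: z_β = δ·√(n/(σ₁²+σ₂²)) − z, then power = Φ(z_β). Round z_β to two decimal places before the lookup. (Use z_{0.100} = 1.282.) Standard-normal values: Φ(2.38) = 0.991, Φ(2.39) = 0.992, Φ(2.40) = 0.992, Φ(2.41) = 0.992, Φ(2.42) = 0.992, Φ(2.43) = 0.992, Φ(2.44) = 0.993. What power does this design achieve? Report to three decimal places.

Power ≈ 0.991

z_β = δ·√(n/(σ₁²+σ₂²)) − z_α
    = 4.2 · √(389/512) − 1.282
    = 4.2 · 0.87165 − 1.282
    = 3.6609 − 1.282 = 2.3789 → 2.38
Power = Φ(2.38) = 0.991.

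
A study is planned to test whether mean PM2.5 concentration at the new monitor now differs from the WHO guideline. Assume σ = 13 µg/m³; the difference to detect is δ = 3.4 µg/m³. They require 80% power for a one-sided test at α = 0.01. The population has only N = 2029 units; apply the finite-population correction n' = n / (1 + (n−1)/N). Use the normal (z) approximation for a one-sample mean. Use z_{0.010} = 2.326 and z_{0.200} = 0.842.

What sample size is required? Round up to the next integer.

n = 137

n = (z_α + z_β)² · σ² / δ²
  = (2.326 + 0.842)² · 13² / 3.4²
  = 10.0362 · 169 / 11.56
  = 146.72
Finite-population correction (N = 2029): 146.72 / (1 + (146.72 − 1)/2029) = 136.89.
Round up → n = 137.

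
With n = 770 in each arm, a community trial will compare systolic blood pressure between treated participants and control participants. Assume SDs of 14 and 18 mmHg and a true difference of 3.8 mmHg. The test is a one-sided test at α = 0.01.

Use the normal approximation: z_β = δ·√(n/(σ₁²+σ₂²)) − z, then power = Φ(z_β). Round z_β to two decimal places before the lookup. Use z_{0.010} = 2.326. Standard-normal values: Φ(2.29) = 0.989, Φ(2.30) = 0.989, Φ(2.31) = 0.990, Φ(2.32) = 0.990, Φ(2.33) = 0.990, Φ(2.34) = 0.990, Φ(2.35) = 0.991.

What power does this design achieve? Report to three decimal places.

z_β = δ·√(n/(σ₁²+σ₂²)) − z_α
    = 3.8 · √(770/520) − 2.326
    = 3.8 · 1.21687 − 2.326
    = 4.6241 − 2.326 = 2.2981 → 2.30
Power = Φ(2.30) = 0.989.

Power ≈ 0.989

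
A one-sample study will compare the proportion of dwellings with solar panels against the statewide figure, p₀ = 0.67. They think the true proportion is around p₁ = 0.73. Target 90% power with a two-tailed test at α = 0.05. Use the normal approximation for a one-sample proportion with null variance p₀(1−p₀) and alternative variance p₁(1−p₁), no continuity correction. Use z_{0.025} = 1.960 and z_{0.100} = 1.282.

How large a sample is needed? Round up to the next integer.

n = 618

n = [z_{α/2}·√(p₀q₀) + z_β·√(p₁q₁)]² / (p₁ − p₀)²
  = [1.960·√(0.67·0.33) + 1.282·√(0.73·0.27)]² / (0.06)²
  = [1.960·0.4702 + 1.282·0.4440]² / 0.0036
  = [1.4908]² / 0.0036
  = 617.33
Round up → n = 618.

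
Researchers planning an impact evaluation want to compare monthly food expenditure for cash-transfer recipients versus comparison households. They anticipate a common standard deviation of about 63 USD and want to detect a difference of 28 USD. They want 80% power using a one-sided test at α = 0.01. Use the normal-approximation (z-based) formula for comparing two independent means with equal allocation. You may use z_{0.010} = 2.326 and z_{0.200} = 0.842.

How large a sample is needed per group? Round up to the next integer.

n = 102 per group

n = (z_α + z_β)² · (σ₁² + σ₂²) / δ²
  = (2.326 + 0.842)² · (2·63² = 7938) / 28²
  = 10.0362 · 7938 / 784
  = 101.62
Round up → n = 102 per group.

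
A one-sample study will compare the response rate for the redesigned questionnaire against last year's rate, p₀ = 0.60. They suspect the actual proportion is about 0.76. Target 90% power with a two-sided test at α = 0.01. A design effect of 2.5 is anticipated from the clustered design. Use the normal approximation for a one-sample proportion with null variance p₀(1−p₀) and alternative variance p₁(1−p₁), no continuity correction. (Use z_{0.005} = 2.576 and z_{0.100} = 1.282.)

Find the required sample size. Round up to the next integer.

n = [z_{α/2}·√(p₀q₀) + z_β·√(p₁q₁)]² / (p₁ − p₀)²
  = [2.576·√(0.60·0.40) + 1.282·√(0.76·0.24)]² / (0.16)²
  = [2.576·0.4899 + 1.282·0.4271]² / 0.0256
  = [1.8095]² / 0.0256
  = 127.90
Design effect: 2.5 × 127.90 = 319.75.
Round up → n = 320.

n = 320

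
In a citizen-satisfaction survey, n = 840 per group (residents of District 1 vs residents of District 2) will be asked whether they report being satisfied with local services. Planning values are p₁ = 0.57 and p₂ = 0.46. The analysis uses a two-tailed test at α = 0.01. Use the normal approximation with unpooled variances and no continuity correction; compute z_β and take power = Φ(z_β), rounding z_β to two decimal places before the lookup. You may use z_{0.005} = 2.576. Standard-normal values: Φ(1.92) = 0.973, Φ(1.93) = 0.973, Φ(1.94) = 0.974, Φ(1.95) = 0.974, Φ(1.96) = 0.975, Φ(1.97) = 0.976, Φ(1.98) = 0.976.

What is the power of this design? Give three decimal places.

Power ≈ 0.975

z_β = |p₁−p₂|·√(n/[p₁q₁+p₂q₂]) − z_{α/2}
    = 0.11 · √(840/0.4935) − 2.576
    = 0.11 · 41.2568 − 2.576
    = 4.5383 − 2.576 = 1.9623 → 1.96
Power = Φ(1.96) = 0.975.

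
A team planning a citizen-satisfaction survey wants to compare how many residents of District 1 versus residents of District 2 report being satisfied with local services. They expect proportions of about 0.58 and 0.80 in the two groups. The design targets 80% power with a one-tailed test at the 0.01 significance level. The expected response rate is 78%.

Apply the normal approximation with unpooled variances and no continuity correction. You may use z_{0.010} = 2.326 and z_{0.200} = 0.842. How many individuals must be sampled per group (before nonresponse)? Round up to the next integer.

n = (z_α + z_β)² · [p₁(1−p₁) + p₂(1−p₂)] / (p₁ − p₂)²
  = (2.326 + 0.842)² · (0.58·0.42 + 0.80·0.20) / (-0.22)²
  = (3.168)² · (0.2436 + 0.1600) / 0.0484
  = 10.0362 · 0.4036 / 0.0484
  = 83.69
Adjust for 78% response: 83.69 / 0.78 = 107.30.
Round up → n = 108 per group.

n = 108 per group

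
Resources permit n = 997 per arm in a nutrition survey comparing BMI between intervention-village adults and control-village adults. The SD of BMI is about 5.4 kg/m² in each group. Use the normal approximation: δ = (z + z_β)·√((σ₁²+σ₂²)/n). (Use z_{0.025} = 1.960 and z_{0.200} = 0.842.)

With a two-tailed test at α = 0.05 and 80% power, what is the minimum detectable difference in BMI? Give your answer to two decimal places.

Minimum detectable difference ≈ 0.68 kg/m²

δ = (z_{α/2} + z_β) · √((σ₁²+σ₂²)/n)
  = (1.960 + 0.842) · √(58.32/997)
  = 2.802 · √0.0585
  = 2.802 · 0.2419
  = 0.6777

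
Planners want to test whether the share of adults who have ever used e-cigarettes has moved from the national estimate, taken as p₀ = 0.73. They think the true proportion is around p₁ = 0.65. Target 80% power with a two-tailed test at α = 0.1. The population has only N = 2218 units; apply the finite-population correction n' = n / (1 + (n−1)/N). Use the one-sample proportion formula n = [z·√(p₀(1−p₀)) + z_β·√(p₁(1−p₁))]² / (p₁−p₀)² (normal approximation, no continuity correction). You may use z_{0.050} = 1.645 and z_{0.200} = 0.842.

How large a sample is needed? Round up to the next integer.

n = [z_{α/2}·√(p₀q₀) + z_β·√(p₁q₁)]² / (p₁ − p₀)²
  = [1.645·√(0.73·0.27) + 0.842·√(0.65·0.35)]² / (-0.08)²
  = [1.645·0.4440 + 0.842·0.4770]² / 0.0064
  = [1.1319]² / 0.0064
  = 200.19
Finite-population correction (N = 2218): 200.19 / (1 + (200.19 − 1)/2218) = 183.70.
Round up → n = 184.

n = 184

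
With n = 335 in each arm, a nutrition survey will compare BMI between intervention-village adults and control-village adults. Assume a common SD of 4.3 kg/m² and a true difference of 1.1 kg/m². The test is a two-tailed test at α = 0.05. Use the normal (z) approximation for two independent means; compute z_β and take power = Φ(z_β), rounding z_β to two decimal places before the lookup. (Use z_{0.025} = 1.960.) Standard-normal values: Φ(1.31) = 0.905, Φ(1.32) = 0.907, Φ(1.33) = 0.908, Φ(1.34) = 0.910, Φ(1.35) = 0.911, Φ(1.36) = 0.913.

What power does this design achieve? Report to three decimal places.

Power ≈ 0.911

z_β = δ·√(n/(σ₁²+σ₂²)) − z_{α/2}
    = 1.1 · √(335/36.98) − 1.960
    = 1.1 · 3.00981 − 1.960
    = 3.3108 − 1.960 = 1.3508 → 1.35
Power = Φ(1.35) = 0.911.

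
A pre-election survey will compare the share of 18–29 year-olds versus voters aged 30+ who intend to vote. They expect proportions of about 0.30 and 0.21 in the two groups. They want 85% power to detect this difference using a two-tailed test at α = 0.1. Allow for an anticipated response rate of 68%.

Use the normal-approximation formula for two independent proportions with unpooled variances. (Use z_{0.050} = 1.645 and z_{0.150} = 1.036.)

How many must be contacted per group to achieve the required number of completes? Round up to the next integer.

n = 491 per group

n = (z_{α/2} + z_β)² · [p₁(1−p₁) + p₂(1−p₂)] / (p₁ − p₂)²
  = (1.645 + 1.036)² · (0.30·0.70 + 0.21·0.79) / (0.09)²
  = (2.681)² · (0.2100 + 0.1659) / 0.0081
  = 7.1878 · 0.3759 / 0.0081
  = 333.57
Adjust for 68% response: 333.57 / 0.68 = 490.54.
Round up → n = 491 per group.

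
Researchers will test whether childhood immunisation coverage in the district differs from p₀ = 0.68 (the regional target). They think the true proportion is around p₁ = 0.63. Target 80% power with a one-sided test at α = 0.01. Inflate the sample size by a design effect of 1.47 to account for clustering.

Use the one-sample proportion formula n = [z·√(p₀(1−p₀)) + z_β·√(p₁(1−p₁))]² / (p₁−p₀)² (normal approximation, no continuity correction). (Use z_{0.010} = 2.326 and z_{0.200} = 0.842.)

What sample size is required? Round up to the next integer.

n = [z_α·√(p₀q₀) + z_β·√(p₁q₁)]² / (p₁ − p₀)²
  = [2.326·√(0.68·0.32) + 0.842·√(0.63·0.37)]² / (-0.05)²
  = [2.326·0.4665 + 0.842·0.4828]² / 0.0025
  = [1.4915]² / 0.0025
  = 889.88
Design effect: 1.47 × 889.88 = 1308.13.
Round up → n = 1309.

n = 1309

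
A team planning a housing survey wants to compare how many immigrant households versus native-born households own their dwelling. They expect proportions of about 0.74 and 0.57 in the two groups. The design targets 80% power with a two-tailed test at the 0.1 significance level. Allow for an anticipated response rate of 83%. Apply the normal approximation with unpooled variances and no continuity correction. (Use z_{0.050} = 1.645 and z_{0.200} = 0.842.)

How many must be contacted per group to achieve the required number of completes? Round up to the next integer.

n = (z_{α/2} + z_β)² · [p₁(1−p₁) + p₂(1−p₂)] / (p₁ − p₂)²
  = (1.645 + 0.842)² · (0.74·0.26 + 0.57·0.43) / (0.17)²
  = (2.487)² · (0.1924 + 0.2451) / 0.0289
  = 6.1852 · 0.4375 / 0.0289
  = 93.63
Adjust for 83% response: 93.63 / 0.83 = 112.81.
Round up → n = 113 per group.

n = 113 per group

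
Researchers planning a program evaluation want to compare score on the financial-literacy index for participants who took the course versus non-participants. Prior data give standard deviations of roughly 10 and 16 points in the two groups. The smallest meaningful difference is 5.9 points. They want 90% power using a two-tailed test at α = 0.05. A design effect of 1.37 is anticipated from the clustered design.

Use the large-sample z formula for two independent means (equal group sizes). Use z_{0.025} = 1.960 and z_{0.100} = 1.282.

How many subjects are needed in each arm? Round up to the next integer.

n = (z_{α/2} + z_β)² · (σ₁² + σ₂²) / δ²
  = (1.960 + 1.282)² · (10² + 16² = 356) / 5.9²
  = 10.5106 · 356 / 34.81
  = 107.49
Design effect: 1.37 × 107.49 = 147.26.
Round up → n = 148 per group.

n = 148 per group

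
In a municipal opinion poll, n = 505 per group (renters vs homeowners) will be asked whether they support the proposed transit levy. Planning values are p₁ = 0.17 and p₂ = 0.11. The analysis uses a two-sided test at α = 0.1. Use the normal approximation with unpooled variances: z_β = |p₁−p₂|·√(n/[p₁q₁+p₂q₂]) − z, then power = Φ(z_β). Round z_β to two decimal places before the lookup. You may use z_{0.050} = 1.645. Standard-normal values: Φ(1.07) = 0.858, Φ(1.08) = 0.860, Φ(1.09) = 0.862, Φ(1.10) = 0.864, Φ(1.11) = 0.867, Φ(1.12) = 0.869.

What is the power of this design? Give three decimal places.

Power ≈ 0.867

z_β = |p₁−p₂|·√(n/[p₁q₁+p₂q₂]) − z_{α/2}
    = 0.06 · √(505/0.2390) − 1.645
    = 0.06 · 45.9671 − 1.645
    = 2.7580 − 1.645 = 1.1130 → 1.11
Power = Φ(1.11) = 0.867.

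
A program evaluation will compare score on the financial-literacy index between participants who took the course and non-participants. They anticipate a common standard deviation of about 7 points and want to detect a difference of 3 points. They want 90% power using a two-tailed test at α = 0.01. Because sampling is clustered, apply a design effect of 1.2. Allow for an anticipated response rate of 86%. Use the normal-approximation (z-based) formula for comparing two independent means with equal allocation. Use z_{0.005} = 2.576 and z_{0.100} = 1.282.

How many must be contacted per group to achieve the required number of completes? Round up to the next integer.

n = 227 per group

n = (z_{α/2} + z_β)² · (σ₁² + σ₂²) / δ²
  = (2.576 + 1.282)² · (2·7² = 98) / 3²
  = 14.8842 · 98 / 9
  = 162.07
Design effect: 1.2 × 162.07 = 194.49.
Adjust for 86% response: 194.49 / 0.86 = 226.15.
Round up → n = 227 per group.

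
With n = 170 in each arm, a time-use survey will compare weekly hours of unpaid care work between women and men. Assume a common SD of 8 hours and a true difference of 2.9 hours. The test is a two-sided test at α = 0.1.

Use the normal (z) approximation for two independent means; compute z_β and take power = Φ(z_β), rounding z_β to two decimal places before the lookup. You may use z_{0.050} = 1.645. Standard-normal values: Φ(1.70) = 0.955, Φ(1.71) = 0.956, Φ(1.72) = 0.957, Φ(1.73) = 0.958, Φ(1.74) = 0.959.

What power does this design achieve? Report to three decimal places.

Power ≈ 0.955

z_β = δ·√(n/(σ₁²+σ₂²)) − z_{α/2}
    = 2.9 · √(170/128) − 1.645
    = 2.9 · 1.15244 − 1.645
    = 3.3421 − 1.645 = 1.6971 → 1.70
Power = Φ(1.70) = 0.955.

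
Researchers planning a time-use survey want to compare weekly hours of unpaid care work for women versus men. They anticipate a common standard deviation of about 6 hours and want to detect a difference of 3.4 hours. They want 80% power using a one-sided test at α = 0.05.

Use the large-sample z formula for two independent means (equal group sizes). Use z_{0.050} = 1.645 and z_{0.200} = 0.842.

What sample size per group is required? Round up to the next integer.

n = (z_α + z_β)² · (σ₁² + σ₂²) / δ²
  = (1.645 + 0.842)² · (2·6² = 72) / 3.4²
  = 6.1852 · 72 / 11.56
  = 38.52
Round up → n = 39 per group.

n = 39 per group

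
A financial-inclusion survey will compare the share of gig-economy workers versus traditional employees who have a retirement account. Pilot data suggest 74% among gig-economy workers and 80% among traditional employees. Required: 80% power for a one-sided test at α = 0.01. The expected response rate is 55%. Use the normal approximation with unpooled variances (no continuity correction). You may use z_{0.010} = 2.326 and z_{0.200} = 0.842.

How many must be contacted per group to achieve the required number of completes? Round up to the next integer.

n = 1787 per group

n = (z_α + z_β)² · [p₁(1−p₁) + p₂(1−p₂)] / (p₁ − p₂)²
  = (2.326 + 0.842)² · (0.74·0.26 + 0.80·0.20) / (-0.06)²
  = (3.168)² · (0.1924 + 0.1600) / 0.0036
  = 10.0362 · 0.3524 / 0.0036
  = 982.43
Adjust for 55% response: 982.43 / 0.55 = 1786.25.
Round up → n = 1787 per group.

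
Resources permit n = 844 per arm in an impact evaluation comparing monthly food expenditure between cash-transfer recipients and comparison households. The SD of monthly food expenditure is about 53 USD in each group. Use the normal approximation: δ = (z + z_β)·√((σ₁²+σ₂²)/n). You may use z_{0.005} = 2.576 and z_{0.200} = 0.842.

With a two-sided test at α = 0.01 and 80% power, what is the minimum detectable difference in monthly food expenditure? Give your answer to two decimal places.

δ = (z_{α/2} + z_β) · √((σ₁²+σ₂²)/n)
  = (2.576 + 0.842) · √(5618/844)
  = 3.418 · √6.6564
  = 3.418 · 2.5800
  = 8.8184

Minimum detectable difference ≈ 8.82 USD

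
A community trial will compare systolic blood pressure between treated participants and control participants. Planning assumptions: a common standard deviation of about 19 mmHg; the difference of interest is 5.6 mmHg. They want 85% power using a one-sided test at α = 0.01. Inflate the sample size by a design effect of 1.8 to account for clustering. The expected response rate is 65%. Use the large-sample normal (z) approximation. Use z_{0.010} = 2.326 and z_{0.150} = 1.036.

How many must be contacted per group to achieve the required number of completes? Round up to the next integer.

n = 721 per group

n = (z_α + z_β)² · (σ₁² + σ₂²) / δ²
  = (2.326 + 1.036)² · (2·19² = 722) / 5.6²
  = 11.3030 · 722 / 31.36
  = 260.23
Design effect: 1.8 × 260.23 = 468.41.
Adjust for 65% response: 468.41 / 0.65 = 720.64.
Round up → n = 721 per group.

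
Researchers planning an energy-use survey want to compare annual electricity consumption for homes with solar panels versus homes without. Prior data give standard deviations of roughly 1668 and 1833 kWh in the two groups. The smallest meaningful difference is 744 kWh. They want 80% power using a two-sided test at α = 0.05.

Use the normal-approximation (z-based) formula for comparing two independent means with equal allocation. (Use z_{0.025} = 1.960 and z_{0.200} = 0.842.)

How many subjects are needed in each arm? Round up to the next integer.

n = 88 per group

n = (z_{α/2} + z_β)² · (σ₁² + σ₂²) / δ²
  = (1.960 + 0.842)² · (1668² + 1833² = 6142113) / 744²
  = 7.8512 · 6142113 / 553536
  = 87.12
Round up → n = 88 per group.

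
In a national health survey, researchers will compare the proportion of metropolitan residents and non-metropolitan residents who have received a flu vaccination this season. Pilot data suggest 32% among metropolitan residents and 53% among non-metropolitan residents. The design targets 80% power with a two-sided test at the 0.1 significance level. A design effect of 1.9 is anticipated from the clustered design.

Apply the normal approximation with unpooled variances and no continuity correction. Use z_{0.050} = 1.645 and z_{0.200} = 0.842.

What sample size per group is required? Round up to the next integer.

n = 125 per group

n = (z_{α/2} + z_β)² · [p₁(1−p₁) + p₂(1−p₂)] / (p₁ − p₂)²
  = (1.645 + 0.842)² · (0.32·0.68 + 0.53·0.47) / (-0.21)²
  = (2.487)² · (0.2176 + 0.2491) / 0.0441
  = 6.1852 · 0.4667 / 0.0441
  = 65.46
Design effect: 1.9 × 65.46 = 124.37.
Round up → n = 125 per group.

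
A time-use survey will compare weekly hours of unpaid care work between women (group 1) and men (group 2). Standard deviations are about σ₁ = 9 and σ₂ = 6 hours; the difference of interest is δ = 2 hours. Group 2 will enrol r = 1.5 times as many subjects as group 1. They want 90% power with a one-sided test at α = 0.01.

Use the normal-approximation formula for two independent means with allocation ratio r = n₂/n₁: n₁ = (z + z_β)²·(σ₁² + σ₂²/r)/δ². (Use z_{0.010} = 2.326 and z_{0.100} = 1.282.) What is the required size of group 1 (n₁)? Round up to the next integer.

n₁ = 342

n₁ = (z_α + z_β)² · (σ₁² + σ₂²/r) / δ²
   = (2.326 + 1.282)² · (9² + 6²/1.5) / 2²
   = 13.0177 · (81 + 24) / 4
   = 13.0177 · 105 / 4
   = 341.71
Round up → n₁ = 342; n₂ = r·n₁ = 1.5 × 342 = 513.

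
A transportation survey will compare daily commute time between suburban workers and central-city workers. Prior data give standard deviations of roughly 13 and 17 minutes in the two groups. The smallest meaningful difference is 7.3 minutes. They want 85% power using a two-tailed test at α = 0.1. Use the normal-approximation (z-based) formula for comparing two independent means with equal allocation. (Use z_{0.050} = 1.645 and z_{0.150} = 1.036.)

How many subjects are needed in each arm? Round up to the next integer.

n = (z_{α/2} + z_β)² · (σ₁² + σ₂²) / δ²
  = (1.645 + 1.036)² · (13² + 17² = 458) / 7.3²
  = 7.1878 · 458 / 53.29
  = 61.78
Round up → n = 62 per group.

n = 62 per group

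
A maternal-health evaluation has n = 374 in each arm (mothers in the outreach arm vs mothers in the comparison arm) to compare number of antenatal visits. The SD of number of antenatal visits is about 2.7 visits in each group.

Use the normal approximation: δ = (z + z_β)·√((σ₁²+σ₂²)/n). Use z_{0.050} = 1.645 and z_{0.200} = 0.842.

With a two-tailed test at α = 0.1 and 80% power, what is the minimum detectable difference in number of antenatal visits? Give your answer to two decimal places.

δ = (z_{α/2} + z_β) · √((σ₁²+σ₂²)/n)
  = (1.645 + 0.842) · √(14.58/374)
  = 2.487 · √0.03898
  = 2.487 · 0.1974
  = 0.4910

Minimum detectable difference ≈ 0.49 visits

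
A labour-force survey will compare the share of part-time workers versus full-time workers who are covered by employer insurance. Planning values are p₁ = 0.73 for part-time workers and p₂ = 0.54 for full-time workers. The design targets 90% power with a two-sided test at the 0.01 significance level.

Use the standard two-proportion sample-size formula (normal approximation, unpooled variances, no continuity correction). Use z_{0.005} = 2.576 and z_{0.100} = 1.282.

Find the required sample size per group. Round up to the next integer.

n = (z_{α/2} + z_β)² · [p₁(1−p₁) + p₂(1−p₂)] / (p₁ − p₂)²
  = (2.576 + 1.282)² · (0.73·0.27 + 0.54·0.46) / (0.19)²
  = (3.858)² · (0.1971 + 0.2484) / 0.0361
  = 14.8842 · 0.4455 / 0.0361
  = 183.68
Round up → n = 184 per group.

n = 184 per group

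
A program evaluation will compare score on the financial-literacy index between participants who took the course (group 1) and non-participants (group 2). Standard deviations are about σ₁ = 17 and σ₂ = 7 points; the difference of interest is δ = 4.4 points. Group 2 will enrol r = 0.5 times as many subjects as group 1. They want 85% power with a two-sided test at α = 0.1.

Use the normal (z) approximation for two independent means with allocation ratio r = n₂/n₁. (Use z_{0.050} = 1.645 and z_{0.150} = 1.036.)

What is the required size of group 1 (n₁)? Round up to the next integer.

n₁ = 144

n₁ = (z_{α/2} + z_β)² · (σ₁² + σ₂²/r) / δ²
   = (1.645 + 1.036)² · (17² + 7²/0.5) / 4.4²
   = 7.1878 · (289 + 98) / 19.36
   = 7.1878 · 387 / 19.36
   = 143.68
Round up → n₁ = 144; n₂ = r·n₁ = 0.5 × 144 = 72.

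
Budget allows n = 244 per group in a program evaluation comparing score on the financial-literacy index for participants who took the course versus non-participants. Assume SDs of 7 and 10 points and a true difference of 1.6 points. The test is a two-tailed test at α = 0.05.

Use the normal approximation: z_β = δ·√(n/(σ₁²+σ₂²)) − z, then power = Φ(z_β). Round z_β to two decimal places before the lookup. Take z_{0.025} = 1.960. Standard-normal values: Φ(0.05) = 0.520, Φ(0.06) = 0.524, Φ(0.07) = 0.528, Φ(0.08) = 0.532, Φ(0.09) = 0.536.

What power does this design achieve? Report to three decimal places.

Power ≈ 0.536

z_β = δ·√(n/(σ₁²+σ₂²)) − z_{α/2}
    = 1.6 · √(244/149) − 1.960
    = 1.6 · 1.27968 − 1.960
    = 2.0475 − 1.960 = 0.0875 → 0.09
Power = Φ(0.09) = 0.536.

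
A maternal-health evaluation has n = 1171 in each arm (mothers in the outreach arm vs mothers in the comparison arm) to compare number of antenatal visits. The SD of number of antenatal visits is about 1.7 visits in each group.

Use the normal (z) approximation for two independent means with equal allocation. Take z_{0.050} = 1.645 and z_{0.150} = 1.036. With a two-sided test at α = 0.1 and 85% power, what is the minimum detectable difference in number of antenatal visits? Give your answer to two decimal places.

Minimum detectable difference ≈ 0.19 visits

δ = (z_{α/2} + z_β) · √((σ₁²+σ₂²)/n)
  = (1.645 + 1.036) · √(5.78/1171)
  = 2.681 · √0.00494
  = 2.681 · 0.0703
  = 0.1884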